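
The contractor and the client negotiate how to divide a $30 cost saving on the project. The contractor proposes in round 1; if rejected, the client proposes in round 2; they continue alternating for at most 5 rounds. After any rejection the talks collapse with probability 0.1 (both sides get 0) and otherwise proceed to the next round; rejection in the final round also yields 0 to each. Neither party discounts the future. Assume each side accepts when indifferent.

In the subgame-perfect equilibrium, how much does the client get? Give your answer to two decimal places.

4.89

Round 5 (the contractor proposes): the client will accept anything ≥ 0, so the contractor offers 0 and keeps 30.
Round 4 (the client proposes): rejecting gives the contractor an expected 0.9 × 30 = 27. The client offers 27 and keeps 30 − 27 = 3.
Round 3 (the contractor proposes): rejecting gives the client an expected 0.9 × 3 = 2.7. The contractor offers 2.7 and keeps 30 − 2.7 = 27.3.
Round 2 (the client proposes): rejecting gives the contractor an expected 0.9 × 27.3 = 24.57, so the client offers 24.57, keeping 5.43.
Round 1 (the contractor proposes): rejecting gives the client an expected 0.9 × 5.43 = 4.887; the contractor offers that and keeps 25.113.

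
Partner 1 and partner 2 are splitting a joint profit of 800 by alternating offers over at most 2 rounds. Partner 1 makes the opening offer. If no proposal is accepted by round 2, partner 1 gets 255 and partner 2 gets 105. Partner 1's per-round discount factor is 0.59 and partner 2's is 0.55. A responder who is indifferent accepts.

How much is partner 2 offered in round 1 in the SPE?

Round 2 (partner 2 proposes): partner 1 gets 255 if talks fail, so partner 2 offers 255 and keeps 545.
Round 1 (partner 1 proposes): partner 2 can get 545 next round, worth 0.55 × 545 = 299.75 now. Partner 1 offers 299.75 and keeps 800 − 299.75 = 500.25.

299.75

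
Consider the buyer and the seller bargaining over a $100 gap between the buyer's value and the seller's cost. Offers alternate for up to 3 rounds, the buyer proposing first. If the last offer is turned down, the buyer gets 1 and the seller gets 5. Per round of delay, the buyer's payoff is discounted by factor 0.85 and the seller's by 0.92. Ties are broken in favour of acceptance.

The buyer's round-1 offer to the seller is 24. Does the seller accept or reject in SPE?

Round 3 (the buyer proposes): the seller gets 5 if talks fail, so the buyer offers 5 and keeps 95.
Round 2 (the seller proposes): the buyer can get 95 next round, worth 0.85 × 95 = 80.75 now; the seller offers that and keeps 19.25.
So by rejecting in round 1, the seller gets 19.25 next round, worth 0.92 × 19.25 = 17.71 now.
Offer 24 ≥ 17.71, so the seller accepts.

Accept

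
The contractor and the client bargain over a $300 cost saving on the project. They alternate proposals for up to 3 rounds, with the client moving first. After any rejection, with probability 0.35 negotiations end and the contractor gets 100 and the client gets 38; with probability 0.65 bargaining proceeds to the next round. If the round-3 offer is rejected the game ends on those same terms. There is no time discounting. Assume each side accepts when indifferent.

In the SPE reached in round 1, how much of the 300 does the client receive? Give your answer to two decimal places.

163.15

Round 3 (the client proposes): the contractor gets 100 if talks fail, so the client offers 100 and keeps 200.
Round 2 (the contractor proposes): rejecting gives the client an expected 0.65 × 200 + 0.35 × 38 = 143.3, so the contractor offers 143.3, keeping 156.7.
Round 1 (the client proposes): rejecting gives the contractor an expected 0.65 × 156.7 + 0.35 × 100 = 136.855; the client offers that and keeps 163.145.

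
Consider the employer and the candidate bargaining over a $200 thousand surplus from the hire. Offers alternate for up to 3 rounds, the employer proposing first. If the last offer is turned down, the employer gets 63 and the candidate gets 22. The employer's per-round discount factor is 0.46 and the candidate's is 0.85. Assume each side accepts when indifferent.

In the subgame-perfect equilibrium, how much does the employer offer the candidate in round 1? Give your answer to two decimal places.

100.40

Round 3 (the employer proposes): the candidate gets 22 if talks fail, so the employer offers 22 and keeps 178.
Round 2 (the candidate proposes): the employer can get 178 next round, worth 0.46 × 178 = 81.88 now. The candidate offers 81.88 and keeps 200 − 81.88 = 118.12.
Round 1 (the employer proposes): the candidate can get 118.12 next round, worth 0.85 × 118.12 = 100.402 now; the employer offers that and keeps 99.598.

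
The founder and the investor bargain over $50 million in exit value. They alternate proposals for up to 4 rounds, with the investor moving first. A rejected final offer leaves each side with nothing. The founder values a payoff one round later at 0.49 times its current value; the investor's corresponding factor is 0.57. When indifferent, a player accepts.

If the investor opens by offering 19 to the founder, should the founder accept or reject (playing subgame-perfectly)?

Round 4 (the founder proposes): the investor will accept anything ≥ 0, so the founder offers 0 and keeps 50.
Round 3 (the investor proposes): the founder can get 50 next round, worth 0.49 × 50 = 24.5 now, so the investor offers 24.5, keeping 25.5.
Round 2 (the founder proposes): the investor can get 25.5 next round, worth 0.57 × 25.5 = 14.535 now. The founder offers 14.535 and keeps 50 − 14.535 = 35.465.
So by rejecting in round 1, the founder gets 35.465 next round, worth 0.49 × 35.465 = 17.37785 now.
Offer 19 ≥ 17.37785, so the founder accepts.

Accept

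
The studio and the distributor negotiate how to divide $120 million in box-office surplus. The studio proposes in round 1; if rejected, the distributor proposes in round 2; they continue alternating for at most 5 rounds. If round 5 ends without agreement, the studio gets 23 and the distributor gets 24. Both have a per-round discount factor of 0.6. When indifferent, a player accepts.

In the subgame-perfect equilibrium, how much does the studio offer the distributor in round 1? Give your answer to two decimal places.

42.28

Work backward from the last round.
Round 5 (the studio proposes): the distributor gets 24 if talks fail, so the studio offers 24 and keeps 96.
Round 4 (the distributor proposes): the studio can get 96 next round, worth 0.6 × 96 = 57.6 now, so the distributor offers 57.6, keeping 62.4.
Round 3 (the studio proposes): the distributor can get 62.4 next round, worth 0.6 × 62.4 = 37.44 now; the studio offers that and keeps 82.56.
Round 2 (the distributor proposes): the studio can get 82.56 next round, worth 0.6 × 82.56 = 49.536 now, so the distributor offers 49.536, keeping 70.464.
Round 1 (the studio proposes): the distributor can get 70.464 next round, worth 0.6 × 70.464 = 42.2784 now; the studio offers that and keeps 77.7216.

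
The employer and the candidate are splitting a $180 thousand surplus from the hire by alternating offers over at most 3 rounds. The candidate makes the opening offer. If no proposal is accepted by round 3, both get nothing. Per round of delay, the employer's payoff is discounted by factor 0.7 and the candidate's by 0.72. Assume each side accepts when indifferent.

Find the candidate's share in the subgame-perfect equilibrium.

144.72

Round 3 (the candidate proposes): the employer will accept anything ≥ 0, so the candidate offers 0 and keeps 180.
Round 2 (the employer proposes): the candidate can get 180 next round, worth 0.72 × 180 = 129.6 now; the employer offers that and keeps 50.4.
Round 1 (the candidate proposes): the employer can get 50.4 next round, worth 0.7 × 50.4 = 35.28 now. The candidate offers 35.28 and keeps 180 − 35.28 = 144.72.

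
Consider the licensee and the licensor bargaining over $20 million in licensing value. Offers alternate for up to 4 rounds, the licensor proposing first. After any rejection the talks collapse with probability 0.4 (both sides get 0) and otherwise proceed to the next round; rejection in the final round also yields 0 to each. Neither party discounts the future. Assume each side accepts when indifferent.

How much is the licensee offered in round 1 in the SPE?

Round 4 (the licensee proposes): the licensor will accept anything ≥ 0, so the licensee offers 0 and keeps 20.
Round 3 (the licensor proposes): rejecting gives the licensee an expected 0.6 × 20 = 12, so the licensor offers 12, keeping 8.
Round 2 (the licensee proposes): rejecting gives the licensor an expected 0.6 × 8 = 4.8, so the licensee offers 4.8, keeping 15.2.
Round 1 (the licensor proposes): rejecting gives the licensee an expected 0.6 × 15.2 = 9.12. The licensor offers 9.12 and keeps 20 − 9.12 = 10.88.

9.12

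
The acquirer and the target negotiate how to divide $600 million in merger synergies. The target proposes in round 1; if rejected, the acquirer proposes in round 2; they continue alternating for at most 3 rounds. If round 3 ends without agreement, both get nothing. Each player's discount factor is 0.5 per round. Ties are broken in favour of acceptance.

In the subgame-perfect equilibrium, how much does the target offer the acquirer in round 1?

Round 3 (the target proposes): the acquirer will accept anything ≥ 0, so the target offers 0 and keeps 600.
Round 2 (the acquirer proposes): the target can get 600 next round, worth 0.5 × 600 = 300 now. The acquirer offers 300 and keeps 600 − 300 = 300.
Round 1 (the target proposes): the acquirer can get 300 next round, worth 0.5 × 300 = 150 now. The target offers 150 and keeps 600 − 150 = 450.

150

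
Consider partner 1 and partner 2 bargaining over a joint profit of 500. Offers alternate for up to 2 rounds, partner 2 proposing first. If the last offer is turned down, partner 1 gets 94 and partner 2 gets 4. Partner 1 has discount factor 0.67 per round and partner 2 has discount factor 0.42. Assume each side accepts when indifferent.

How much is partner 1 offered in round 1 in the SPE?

Round 2 (partner 1 proposes): partner 2 gets 4 if talks fail, so partner 1 offers 4 and keeps 496.
Round 1 (partner 2 proposes): partner 1 can get 496 next round, worth 0.67 × 496 = 332.32 now. Partner 2 offers 332.32 and keeps 500 − 332.32 = 167.68.

332.32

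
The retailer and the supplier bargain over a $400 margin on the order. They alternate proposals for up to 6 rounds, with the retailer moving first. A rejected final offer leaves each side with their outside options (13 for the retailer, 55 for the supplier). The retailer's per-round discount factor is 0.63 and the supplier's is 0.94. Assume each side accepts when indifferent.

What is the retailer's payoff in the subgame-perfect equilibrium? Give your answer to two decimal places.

50.92

Round 6 (the supplier proposes): the retailer gets 13 if talks fail, so the supplier offers 13 and keeps 387.
Round 5 (the retailer proposes): the supplier can get 387 next round, worth 0.94 × 387 = 363.78 now, so the retailer offers 363.78, keeping 36.22.
Round 4 (the supplier proposes): the retailer can get 36.22 next round, worth 0.63 × 36.22 = 22.8186 now. The supplier offers 22.8186 and keeps 400 − 22.8186 = 377.1814.
Round 3 (the retailer proposes): the supplier can get 377.1814 next round, worth 0.94 × 377.1814 = 354.550516 now. The retailer offers 354.550516 and keeps 400 − 354.550516 = 45.449484.
Round 2 (the supplier proposes): the retailer can get 45.449484 next round, worth 0.63 × 45.449484 = 28.63317492 now, so the supplier offers 28.63317492, keeping 371.36682508.
Round 1 (the retailer proposes): the supplier can get 371.36682508 next round, worth 0.94 × 371.36682508 = 349.0848155752 now; the retailer offers that and keeps 50.9151844248.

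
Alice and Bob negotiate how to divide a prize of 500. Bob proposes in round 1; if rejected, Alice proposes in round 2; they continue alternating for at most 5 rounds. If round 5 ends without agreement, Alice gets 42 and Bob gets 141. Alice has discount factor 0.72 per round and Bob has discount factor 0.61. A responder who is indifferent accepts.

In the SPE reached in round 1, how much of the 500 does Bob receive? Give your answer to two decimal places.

Round 5 (Bob proposes): Alice gets 42 if talks fail, so Bob offers 42 and keeps 458.
Round 4 (Alice proposes): Bob can get 458 next round, worth 0.61 × 458 = 279.38 now; Alice offers that and keeps 220.62.
Round 3 (Bob proposes): Alice can get 220.62 next round, worth 0.72 × 220.62 = 158.8464 now; Bob offers that and keeps 341.1536.
Round 2 (Alice proposes): Bob can get 341.1536 next round, worth 0.61 × 341.1536 = 208.103696 now, so Alice offers 208.103696, keeping 291.896304.
Round 1 (Bob proposes): Alice can get 291.896304 next round, worth 0.72 × 291.896304 = 210.16533888 now. Bob offers 210.16533888 and keeps 500 − 210.16533888 = 289.83466112.

289.83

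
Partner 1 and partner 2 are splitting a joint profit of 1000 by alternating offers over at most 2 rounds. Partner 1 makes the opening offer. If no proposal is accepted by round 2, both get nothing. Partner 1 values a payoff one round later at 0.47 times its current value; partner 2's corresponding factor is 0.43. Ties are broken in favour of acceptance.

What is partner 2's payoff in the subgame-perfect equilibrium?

430

Round 2 (partner 2 proposes): rejection yields 0 for partner 1; partner 2 offers 0 and keeps 1000.
Round 1 (partner 1 proposes): partner 2 can get 1000 next round, worth 0.43 × 1000 = 430 now; partner 1 offers that and keeps 570.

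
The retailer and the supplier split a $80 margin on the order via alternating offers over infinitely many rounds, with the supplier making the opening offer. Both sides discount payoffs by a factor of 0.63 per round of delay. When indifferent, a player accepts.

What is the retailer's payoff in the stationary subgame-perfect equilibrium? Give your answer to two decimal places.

Let x be the supplier's share when the supplier proposes and y be the retailer's share when the retailer proposes.
The retailer accepts iff offered ≥ 0.63·y, so x = 80 − 0.63y. Symmetrically y = 80 − 0.63x.
Substituting: x = 80 − 0.63(80 − 0.63x), giving x(1 − 0.63·0.63) = 80(1 − 0.63).
So x = 80 × 0.37 / 0.6031 ≈ 49.0798, and the retailer receives 80 − x ≈ 30.9202.

30.92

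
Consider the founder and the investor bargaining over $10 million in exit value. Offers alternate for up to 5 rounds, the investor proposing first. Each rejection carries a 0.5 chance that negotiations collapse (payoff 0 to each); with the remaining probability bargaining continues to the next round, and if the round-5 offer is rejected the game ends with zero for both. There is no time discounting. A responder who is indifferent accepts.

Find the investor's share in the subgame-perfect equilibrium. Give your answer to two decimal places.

Round 5 (the investor proposes): rejection yields 0 for the founder; the investor offers 0 and keeps 10.
Round 4 (the founder proposes): rejecting gives the investor an expected 0.5 × 10 = 5; the founder offers that and keeps 5.
Round 3 (the investor proposes): rejecting gives the founder an expected 0.5 × 5 = 2.5; the investor offers that and keeps 7.5.
Round 2 (the founder proposes): rejecting gives the investor an expected 0.5 × 7.5 = 3.75; the founder offers that and keeps 6.25.
Round 1 (the investor proposes): rejecting gives the founder an expected 0.5 × 6.25 = 3.125, so the investor offers 3.125, keeping 6.875.

6.88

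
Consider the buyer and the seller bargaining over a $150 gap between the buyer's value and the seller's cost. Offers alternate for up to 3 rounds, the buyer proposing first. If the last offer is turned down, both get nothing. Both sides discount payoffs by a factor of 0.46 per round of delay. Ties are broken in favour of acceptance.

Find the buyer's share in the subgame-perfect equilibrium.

Round 3 (the buyer proposes): rejection yields 0 for the seller; the buyer offers 0 and keeps 150.
Round 2 (the seller proposes): the buyer can get 150 next round, worth 0.46 × 150 = 69 now. The seller offers 69 and keeps 150 − 69 = 81.
Round 1 (the buyer proposes): the seller can get 81 next round, worth 0.46 × 81 = 37.26 now, so the buyer offers 37.26, keeping 112.74.

112.74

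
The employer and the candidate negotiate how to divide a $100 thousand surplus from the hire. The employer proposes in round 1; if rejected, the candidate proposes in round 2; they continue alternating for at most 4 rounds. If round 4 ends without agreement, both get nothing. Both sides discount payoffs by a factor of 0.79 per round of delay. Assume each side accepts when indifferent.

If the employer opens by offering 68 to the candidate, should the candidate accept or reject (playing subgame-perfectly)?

Accept

Work out the candidate's continuation value if the offer is rejected.
Round 4 (the candidate proposes): the employer will accept anything ≥ 0, so the candidate offers 0 and keeps 100.
Round 3 (the employer proposes): the candidate can get 100 next round, worth 0.79 × 100 = 79 now, so the employer offers 79, keeping 21.
Round 2 (the candidate proposes): the employer can get 21 next round, worth 0.79 × 21 = 16.59 now. The candidate offers 16.59 and keeps 100 − 16.59 = 83.41.
So by rejecting in round 1, the candidate gets 83.41 next round, worth 0.79 × 83.41 = 65.8939 now.
Offer 68 ≥ 65.8939, so the candidate accepts.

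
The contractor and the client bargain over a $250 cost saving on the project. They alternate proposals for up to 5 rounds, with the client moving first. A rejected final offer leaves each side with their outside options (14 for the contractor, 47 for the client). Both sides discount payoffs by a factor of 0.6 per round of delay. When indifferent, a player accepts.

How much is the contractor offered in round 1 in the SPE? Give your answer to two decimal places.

83.41

Round 5 (the client proposes): the contractor gets 14 if talks fail, so the client offers 14 and keeps 236.
Round 4 (the contractor proposes): the client can get 236 next round, worth 0.6 × 236 = 141.6 now; the contractor offers that and keeps 108.4.
Round 3 (the client proposes): the contractor can get 108.4 next round, worth 0.6 × 108.4 = 65.04 now. The client offers 65.04 and keeps 250 − 65.04 = 184.96.
Round 2 (the contractor proposes): the client can get 184.96 next round, worth 0.6 × 184.96 = 110.976 now, so the contractor offers 110.976, keeping 139.024.
Round 1 (the client proposes): the contractor can get 139.024 next round, worth 0.6 × 139.024 = 83.4144 now; the client offers that and keeps 166.5856.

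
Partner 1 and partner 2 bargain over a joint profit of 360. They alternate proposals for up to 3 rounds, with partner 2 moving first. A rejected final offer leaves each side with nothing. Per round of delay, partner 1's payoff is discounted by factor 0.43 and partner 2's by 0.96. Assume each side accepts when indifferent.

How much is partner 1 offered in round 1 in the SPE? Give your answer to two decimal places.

Round 3 (partner 2 proposes): partner 1 will accept anything ≥ 0, so partner 2 offers 0 and keeps 360.
Round 2 (partner 1 proposes): partner 2 can get 360 next round, worth 0.96 × 360 = 345.6 now; partner 1 offers that and keeps 14.4.
Round 1 (partner 2 proposes): partner 1 can get 14.4 next round, worth 0.43 × 14.4 = 6.192 now. Partner 2 offers 6.192 and keeps 360 − 6.192 = 353.808.

6.19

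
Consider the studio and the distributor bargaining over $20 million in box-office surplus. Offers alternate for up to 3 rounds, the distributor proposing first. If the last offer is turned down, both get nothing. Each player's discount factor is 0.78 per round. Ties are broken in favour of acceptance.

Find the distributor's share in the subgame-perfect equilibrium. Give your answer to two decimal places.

16.57

Round 3 (the distributor proposes): the studio will accept anything ≥ 0, so the distributor offers 0 and keeps 20.
Round 2 (the studio proposes): the distributor can get 20 next round, worth 0.78 × 20 = 15.6 now. The studio offers 15.6 and keeps 20 − 15.6 = 4.4.
Round 1 (the distributor proposes): the studio can get 4.4 next round, worth 0.78 × 4.4 = 3.432 now, so the distributor offers 3.432, keeping 16.568.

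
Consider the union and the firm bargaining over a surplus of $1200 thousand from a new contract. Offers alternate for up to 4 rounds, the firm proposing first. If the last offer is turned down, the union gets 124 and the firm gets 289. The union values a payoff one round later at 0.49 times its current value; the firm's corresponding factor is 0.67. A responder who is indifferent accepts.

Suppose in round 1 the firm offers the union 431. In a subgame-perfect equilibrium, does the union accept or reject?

Accept

Work out the union's continuation value if the offer is rejected.
Round 4 (the union proposes): the firm gets 289 if talks fail, so the union offers 289 and keeps 911.
Round 3 (the firm proposes): the union can get 911 next round, worth 0.49 × 911 = 446.39 now, so the firm offers 446.39, keeping 753.61.
Round 2 (the union proposes): the firm can get 753.61 next round, worth 0.67 × 753.61 = 504.9187 now. The union offers 504.9187 and keeps 1200 − 504.9187 = 695.0813.
So by rejecting in round 1, the union gets 695.0813 next round, worth 0.49 × 695.0813 = 340.589837 now.
Offer 431 ≥ 340.589837, so the union accepts.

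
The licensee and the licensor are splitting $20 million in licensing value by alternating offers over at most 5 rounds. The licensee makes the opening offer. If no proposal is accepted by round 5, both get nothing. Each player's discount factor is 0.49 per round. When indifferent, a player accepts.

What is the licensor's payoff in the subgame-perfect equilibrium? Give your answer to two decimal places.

6.20

Round 5 (the licensee proposes): the licensor will accept anything ≥ 0, so the licensee offers 0 and keeps 20.
Round 4 (the licensor proposes): the licensee can get 20 next round, worth 0.49 × 20 = 9.8 now, so the licensor offers 9.8, keeping 10.2.
Round 3 (the licensee proposes): the licensor can get 10.2 next round, worth 0.49 × 10.2 = 4.998 now, so the licensee offers 4.998, keeping 15.002.
Round 2 (the licensor proposes): the licensee can get 15.002 next round, worth 0.49 × 15.002 = 7.35098 now, so the licensor offers 7.35098, keeping 12.64902.
Round 1 (the licensee proposes): the licensor can get 12.64902 next round, worth 0.49 × 12.64902 = 6.1980198 now. The licensee offers 6.1980198 and keeps 20 − 6.1980198 = 13.8019802.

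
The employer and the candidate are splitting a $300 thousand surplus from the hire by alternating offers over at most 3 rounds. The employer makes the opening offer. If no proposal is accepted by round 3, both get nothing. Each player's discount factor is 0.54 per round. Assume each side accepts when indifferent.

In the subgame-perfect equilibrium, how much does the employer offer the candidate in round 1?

74.52

Round 3 (the employer proposes): rejection yields 0 for the candidate; the employer offers 0 and keeps 300.
Round 2 (the candidate proposes): the employer can get 300 next round, worth 0.54 × 300 = 162 now. The candidate offers 162 and keeps 300 − 162 = 138.
Round 1 (the employer proposes): the candidate can get 138 next round, worth 0.54 × 138 = 74.52 now. The employer offers 74.52 and keeps 300 − 74.52 = 225.48.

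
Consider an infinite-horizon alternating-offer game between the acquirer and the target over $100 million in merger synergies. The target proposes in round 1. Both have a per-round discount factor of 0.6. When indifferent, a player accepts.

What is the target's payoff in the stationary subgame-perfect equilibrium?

In a stationary SPE each proposer offers the other exactly their discounted continuation value.
If the target keeps x when proposing and the acquirer keeps y when proposing, then x = 100 − 0.6y and y = 100 − 0.6x.
Solving: x = 100(1 − 0.6) / (1 − 0.6·0.6) = 40 / 0.64 = 62.5.
The acquirer gets 100 − 62.5 = 37.5.

62.5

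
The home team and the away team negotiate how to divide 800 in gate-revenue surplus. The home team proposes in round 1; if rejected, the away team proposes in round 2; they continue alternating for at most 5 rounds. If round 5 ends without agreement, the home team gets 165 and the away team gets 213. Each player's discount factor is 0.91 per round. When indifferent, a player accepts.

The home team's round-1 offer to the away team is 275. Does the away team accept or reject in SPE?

Accept

Work out the away team's continuation value if the offer is rejected.
Round 5 (the home team proposes): the away team gets 213 if talks fail, so the home team offers 213 and keeps 587.
Round 4 (the away team proposes): the home team can get 587 next round, worth 0.91 × 587 = 534.17 now; the away team offers that and keeps 265.83.
Round 3 (the home team proposes): the away team can get 265.83 next round, worth 0.91 × 265.83 = 241.9053 now, so the home team offers 241.9053, keeping 558.0947.
Round 2 (the away team proposes): the home team can get 558.0947 next round, worth 0.91 × 558.0947 = 507.866177 now; the away team offers that and keeps 292.133823.
So by rejecting in round 1, the away team gets 292.133823 next round, worth 0.91 × 292.133823 = 265.84177893 now.
Offer 275 ≥ 265.84177893, so the away team accepts.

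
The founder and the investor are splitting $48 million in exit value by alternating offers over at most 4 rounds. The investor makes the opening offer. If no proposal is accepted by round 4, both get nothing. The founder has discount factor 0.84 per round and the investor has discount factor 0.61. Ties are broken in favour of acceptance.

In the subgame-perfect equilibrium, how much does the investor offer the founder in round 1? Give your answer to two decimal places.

By backward induction:
Round 4 (the founder proposes): rejection yields 0 for the investor; the founder offers 0 and keeps 48.
Round 3 (the investor proposes): the founder can get 48 next round, worth 0.84 × 48 = 40.32 now, so the investor offers 40.32, keeping 7.68.
Round 2 (the founder proposes): the investor can get 7.68 next round, worth 0.61 × 7.68 = 4.6848 now; the founder offers that and keeps 43.3152.
Round 1 (the investor proposes): the founder can get 43.3152 next round, worth 0.84 × 43.3152 = 36.384768 now. The investor offers 36.384768 and keeps 48 − 36.384768 = 11.615232.

36.38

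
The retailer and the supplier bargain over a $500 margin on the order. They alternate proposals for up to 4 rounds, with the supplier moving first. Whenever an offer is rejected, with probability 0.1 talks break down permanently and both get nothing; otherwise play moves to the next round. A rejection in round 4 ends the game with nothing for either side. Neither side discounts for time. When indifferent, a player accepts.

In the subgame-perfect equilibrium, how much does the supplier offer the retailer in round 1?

409.5

Round 4 (the retailer proposes): the supplier will accept anything ≥ 0, so the retailer offers 0 and keeps 500.
Round 3 (the supplier proposes): rejecting gives the retailer an expected 0.9 × 500 = 450, so the supplier offers 450, keeping 50.
Round 2 (the retailer proposes): rejecting gives the supplier an expected 0.9 × 50 = 45; the retailer offers that and keeps 455.
Round 1 (the supplier proposes): rejecting gives the retailer an expected 0.9 × 455 = 409.5; the supplier offers that and keeps 90.5.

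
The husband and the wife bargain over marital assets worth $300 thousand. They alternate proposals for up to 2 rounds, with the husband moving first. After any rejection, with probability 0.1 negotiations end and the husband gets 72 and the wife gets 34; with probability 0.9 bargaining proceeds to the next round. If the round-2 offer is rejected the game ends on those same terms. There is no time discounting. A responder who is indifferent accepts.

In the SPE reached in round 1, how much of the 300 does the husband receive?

91.4

Round 2 (the wife proposes): the husband gets 72 if talks fail, so the wife offers 72 and keeps 228.
Round 1 (the husband proposes): rejecting gives the wife an expected 0.9 × 228 + 0.1 × 34 = 208.6; the husband offers that and keeps 91.4.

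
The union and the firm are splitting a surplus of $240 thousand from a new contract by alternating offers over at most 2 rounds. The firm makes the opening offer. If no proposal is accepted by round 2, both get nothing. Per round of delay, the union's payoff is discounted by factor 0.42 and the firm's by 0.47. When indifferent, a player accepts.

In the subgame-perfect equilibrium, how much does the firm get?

Round 2 (the union proposes): the firm will accept anything ≥ 0, so the union offers 0 and keeps 240.
Round 1 (the firm proposes): the union can get 240 next round, worth 0.42 × 240 = 100.8 now; the firm offers that and keeps 139.2.

139.2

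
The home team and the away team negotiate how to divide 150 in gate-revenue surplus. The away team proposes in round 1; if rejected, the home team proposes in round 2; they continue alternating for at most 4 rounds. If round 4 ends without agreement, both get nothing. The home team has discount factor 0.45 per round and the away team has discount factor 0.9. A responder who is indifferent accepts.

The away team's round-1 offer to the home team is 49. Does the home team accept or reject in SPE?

Round 4 (the home team proposes): rejection yields 0 for the away team; the home team offers 0 and keeps 150.
Round 3 (the away team proposes): the home team can get 150 next round, worth 0.45 × 150 = 67.5 now; the away team offers that and keeps 82.5.
Round 2 (the home team proposes): the away team can get 82.5 next round, worth 0.9 × 82.5 = 74.25 now; the home team offers that and keeps 75.75.
So by rejecting in round 1, the home team gets 75.75 next round, worth 0.45 × 75.75 = 34.0875 now.
Offer 49 ≥ 34.0875, so the home team accepts.

Accept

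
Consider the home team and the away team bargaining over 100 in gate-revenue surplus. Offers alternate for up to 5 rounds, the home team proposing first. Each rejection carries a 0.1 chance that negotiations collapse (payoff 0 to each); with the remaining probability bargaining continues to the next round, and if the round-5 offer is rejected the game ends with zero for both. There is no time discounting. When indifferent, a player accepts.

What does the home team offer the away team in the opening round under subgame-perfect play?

16.29

By backward induction:
Round 5 (the home team proposes): the away team will accept anything ≥ 0, so the home team offers 0 and keeps 100.
Round 4 (the away team proposes): rejecting gives the home team an expected 0.9 × 100 = 90, so the away team offers 90, keeping 10.
Round 3 (the home team proposes): rejecting gives the away team an expected 0.9 × 10 = 9, so the home team offers 9, keeping 91.
Round 2 (the away team proposes): rejecting gives the home team an expected 0.9 × 91 = 81.9, so the away team offers 81.9, keeping 18.1.
Round 1 (the home team proposes): rejecting gives the away team an expected 0.9 × 18.1 = 16.29. The home team offers 16.29 and keeps 100 − 16.29 = 83.71.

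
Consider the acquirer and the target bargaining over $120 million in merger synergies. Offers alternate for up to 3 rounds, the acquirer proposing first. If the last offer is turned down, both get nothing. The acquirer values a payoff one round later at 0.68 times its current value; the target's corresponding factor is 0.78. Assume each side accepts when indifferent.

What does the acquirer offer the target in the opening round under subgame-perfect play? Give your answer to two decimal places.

Round 3 (the acquirer proposes): the target will accept anything ≥ 0, so the acquirer offers 0 and keeps 120.
Round 2 (the target proposes): the acquirer can get 120 next round, worth 0.68 × 120 = 81.6 now, so the target offers 81.6, keeping 38.4.
Round 1 (the acquirer proposes): the target can get 38.4 next round, worth 0.78 × 38.4 = 29.952 now. The acquirer offers 29.952 and keeps 120 − 29.952 = 90.048.

29.95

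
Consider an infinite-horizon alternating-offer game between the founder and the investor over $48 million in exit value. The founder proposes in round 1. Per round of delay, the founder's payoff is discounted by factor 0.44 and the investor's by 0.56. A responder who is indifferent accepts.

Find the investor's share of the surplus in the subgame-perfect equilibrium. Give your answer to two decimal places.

19.97

When the founder proposes, the investor accepts any offer worth at least 0.56 times what the investor would get by proposing next round; and vice versa.
This gives x = 48 − 0.56y and y = 48 − 0.44x, where x and y are each side's share when it proposes.
Hence (1 − 0.56·0.44)x = 48(1 − 0.56), i.e. 0.7536·x = 21.12.
x ≈ 28.0255; the investor's share is 48 − x ≈ 19.9745.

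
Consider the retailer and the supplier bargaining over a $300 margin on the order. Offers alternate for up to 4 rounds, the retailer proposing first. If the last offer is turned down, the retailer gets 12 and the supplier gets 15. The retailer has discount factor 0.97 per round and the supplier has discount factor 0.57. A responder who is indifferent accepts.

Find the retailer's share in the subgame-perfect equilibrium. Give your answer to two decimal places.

Round 4 (the supplier proposes): the retailer gets 12 if talks fail, so the supplier offers 12 and keeps 288.
Round 3 (the retailer proposes): the supplier can get 288 next round, worth 0.57 × 288 = 164.16 now; the retailer offers that and keeps 135.84.
Round 2 (the supplier proposes): the retailer can get 135.84 next round, worth 0.97 × 135.84 = 131.7648 now. The supplier offers 131.7648 and keeps 300 − 131.7648 = 168.2352.
Round 1 (the retailer proposes): the supplier can get 168.2352 next round, worth 0.57 × 168.2352 = 95.894064 now; the retailer offers that and keeps 204.105936.

204.11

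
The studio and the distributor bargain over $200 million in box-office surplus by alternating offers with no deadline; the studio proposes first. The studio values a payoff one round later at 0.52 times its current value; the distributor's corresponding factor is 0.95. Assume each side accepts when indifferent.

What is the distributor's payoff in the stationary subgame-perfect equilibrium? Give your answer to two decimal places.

In a stationary SPE each proposer offers the other exactly their discounted continuation value.
If the studio keeps x when proposing and the distributor keeps y when proposing, then x = 200 − 0.95y and y = 200 − 0.52x.
Solving: x = 200(1 − 0.95) / (1 − 0.52·0.95) = 10 / 0.506 ≈ 19.7628.
The distributor gets 200 − 19.7628 ≈ 180.2372.

180.24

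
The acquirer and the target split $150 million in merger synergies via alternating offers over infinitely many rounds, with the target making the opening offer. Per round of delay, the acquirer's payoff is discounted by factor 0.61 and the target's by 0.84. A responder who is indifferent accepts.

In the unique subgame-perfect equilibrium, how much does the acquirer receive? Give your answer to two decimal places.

30.02

Let x be the target's share when the target proposes and y be the acquirer's share when the acquirer proposes.
The acquirer accepts iff offered ≥ 0.61·y, so x = 150 − 0.61y. Symmetrically y = 150 − 0.84x.
Substituting: x = 150 − 0.61(150 − 0.84x), giving x(1 − 0.84·0.61) = 150(1 − 0.61).
So x = 150 × 0.39 / 0.4876 ≈ 119.9754, and the acquirer receives 150 − x ≈ 30.0246.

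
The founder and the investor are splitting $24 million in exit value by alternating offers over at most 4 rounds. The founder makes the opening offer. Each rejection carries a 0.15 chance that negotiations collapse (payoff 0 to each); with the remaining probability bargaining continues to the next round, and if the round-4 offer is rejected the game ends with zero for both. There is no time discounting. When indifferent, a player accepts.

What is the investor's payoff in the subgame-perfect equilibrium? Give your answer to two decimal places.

17.80

By backward induction:
Round 4 (the investor proposes): rejection yields 0 for the founder; the investor offers 0 and keeps 24.
Round 3 (the founder proposes): rejecting gives the investor an expected 0.85 × 24 = 20.4; the founder offers that and keeps 3.6.
Round 2 (the investor proposes): rejecting gives the founder an expected 0.85 × 3.6 = 3.06. The investor offers 3.06 and keeps 24 − 3.06 = 20.94.
Round 1 (the founder proposes): rejecting gives the investor an expected 0.85 × 20.94 = 17.799; the founder offers that and keeps 6.201.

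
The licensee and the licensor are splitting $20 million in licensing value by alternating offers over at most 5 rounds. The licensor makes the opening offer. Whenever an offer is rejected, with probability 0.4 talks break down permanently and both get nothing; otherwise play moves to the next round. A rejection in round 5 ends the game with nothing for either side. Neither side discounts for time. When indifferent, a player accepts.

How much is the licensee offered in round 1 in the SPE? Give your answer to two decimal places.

6.53

Round 5 (the licensor proposes): rejection yields 0 for the licensee; the licensor offers 0 and keeps 20.
Round 4 (the licensee proposes): rejecting gives the licensor an expected 0.6 × 20 = 12, so the licensee offers 12, keeping 8.
Round 3 (the licensor proposes): rejecting gives the licensee an expected 0.6 × 8 = 4.8, so the licensor offers 4.8, keeping 15.2.
Round 2 (the licensee proposes): rejecting gives the licensor an expected 0.6 × 15.2 = 9.12. The licensee offers 9.12 and keeps 20 − 9.12 = 10.88.
Round 1 (the licensor proposes): rejecting gives the licensee an expected 0.6 × 10.88 = 6.528; the licensor offers that and keeps 13.472.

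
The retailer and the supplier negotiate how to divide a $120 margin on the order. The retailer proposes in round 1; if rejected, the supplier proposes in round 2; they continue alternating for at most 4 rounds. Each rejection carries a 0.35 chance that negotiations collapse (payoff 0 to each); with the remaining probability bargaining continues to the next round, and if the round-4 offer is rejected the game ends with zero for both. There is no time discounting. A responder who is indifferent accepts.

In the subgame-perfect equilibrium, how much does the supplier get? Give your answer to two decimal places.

By backward induction:
Round 4 (the supplier proposes): rejection yields 0 for the retailer; the supplier offers 0 and keeps 120.
Round 3 (the retailer proposes): rejecting gives the supplier an expected 0.65 × 120 = 78; the retailer offers that and keeps 42.
Round 2 (the supplier proposes): rejecting gives the retailer an expected 0.65 × 42 = 27.3; the supplier offers that and keeps 92.7.
Round 1 (the retailer proposes): rejecting gives the supplier an expected 0.65 × 92.7 = 60.255. The retailer offers 60.255 and keeps 120 − 60.255 = 59.745.

60.26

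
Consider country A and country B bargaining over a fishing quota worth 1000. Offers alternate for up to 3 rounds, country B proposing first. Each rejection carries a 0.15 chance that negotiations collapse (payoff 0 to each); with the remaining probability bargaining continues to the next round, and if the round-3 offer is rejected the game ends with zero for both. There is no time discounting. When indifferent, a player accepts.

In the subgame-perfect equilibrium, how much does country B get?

872.5

Round 3 (country B proposes): country A will accept anything ≥ 0, so country B offers 0 and keeps 1000.
Round 2 (country A proposes): rejecting gives country B an expected 0.85 × 1000 = 850; country A offers that and keeps 150.
Round 1 (country B proposes): rejecting gives country A an expected 0.85 × 150 = 127.5, so country B offers 127.5, keeping 872.5.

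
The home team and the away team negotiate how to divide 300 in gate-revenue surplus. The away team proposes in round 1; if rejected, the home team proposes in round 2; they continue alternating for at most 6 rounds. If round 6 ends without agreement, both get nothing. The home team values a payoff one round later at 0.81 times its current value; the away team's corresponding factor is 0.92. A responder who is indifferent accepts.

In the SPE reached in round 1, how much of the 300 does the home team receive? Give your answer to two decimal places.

Round 6 (the home team proposes): the away team will accept anything ≥ 0, so the home team offers 0 and keeps 300.
Round 5 (the away team proposes): the home team can get 300 next round, worth 0.81 × 300 = 243 now, so the away team offers 243, keeping 57.
Round 4 (the home team proposes): the away team can get 57 next round, worth 0.92 × 57 = 52.44 now. The home team offers 52.44 and keeps 300 − 52.44 = 247.56.
Round 3 (the away team proposes): the home team can get 247.56 next round, worth 0.81 × 247.56 = 200.5236 now, so the away team offers 200.5236, keeping 99.4764.
Round 2 (the home team proposes): the away team can get 99.4764 next round, worth 0.92 × 99.4764 = 91.518288 now; the home team offers that and keeps 208.481712.
Round 1 (the away team proposes): the home team can get 208.481712 next round, worth 0.81 × 208.481712 = 168.87018672 now, so the away team offers 168.87018672, keeping 131.12981328.

168.87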